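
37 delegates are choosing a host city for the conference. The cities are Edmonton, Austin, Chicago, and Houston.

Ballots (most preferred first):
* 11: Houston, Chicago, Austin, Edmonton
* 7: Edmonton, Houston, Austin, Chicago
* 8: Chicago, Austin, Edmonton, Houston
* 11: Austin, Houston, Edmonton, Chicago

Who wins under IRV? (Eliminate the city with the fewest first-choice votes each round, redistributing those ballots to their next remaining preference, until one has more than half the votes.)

Round 1: Edmonton 7, Austin 11, Chicago 8, Houston 11. Edmonton eliminated.
Round 2: Austin 11, Chicago 8, Houston 18. Chicago eliminated.
Round 3: Austin 19, Houston 18. Austin has a majority (≥19).

Austin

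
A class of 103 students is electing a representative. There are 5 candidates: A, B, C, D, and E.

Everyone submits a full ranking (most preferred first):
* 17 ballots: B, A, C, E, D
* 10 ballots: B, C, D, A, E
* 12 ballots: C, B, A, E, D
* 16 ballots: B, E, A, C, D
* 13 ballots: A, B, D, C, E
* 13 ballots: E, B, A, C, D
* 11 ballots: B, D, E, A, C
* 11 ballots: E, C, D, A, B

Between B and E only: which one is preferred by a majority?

B is ranked above E on 79 ballots; E above B on 24.

B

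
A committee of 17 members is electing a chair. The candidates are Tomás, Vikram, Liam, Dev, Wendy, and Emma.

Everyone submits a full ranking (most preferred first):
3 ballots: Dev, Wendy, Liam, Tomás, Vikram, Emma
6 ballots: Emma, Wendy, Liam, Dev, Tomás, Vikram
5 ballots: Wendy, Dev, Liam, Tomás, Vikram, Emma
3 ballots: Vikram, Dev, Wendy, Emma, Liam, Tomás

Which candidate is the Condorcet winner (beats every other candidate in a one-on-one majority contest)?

Wendy

Wendy vs Tomás: 17–0
Wendy vs Vikram: 14–3
Wendy vs Liam: 17–0
Wendy vs Dev: 11–6
Wendy vs Emma: 11–6
Wendy beats every other candidate.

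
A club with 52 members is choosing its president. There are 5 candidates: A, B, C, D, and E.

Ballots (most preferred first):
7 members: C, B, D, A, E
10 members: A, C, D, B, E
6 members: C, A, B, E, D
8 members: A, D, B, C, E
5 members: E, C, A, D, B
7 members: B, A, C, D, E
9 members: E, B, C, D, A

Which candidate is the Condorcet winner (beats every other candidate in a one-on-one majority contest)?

C

C vs A: 27–25
C vs B: 28–24
C vs D: 44–8
C vs E: 38–14
C beats every other candidate.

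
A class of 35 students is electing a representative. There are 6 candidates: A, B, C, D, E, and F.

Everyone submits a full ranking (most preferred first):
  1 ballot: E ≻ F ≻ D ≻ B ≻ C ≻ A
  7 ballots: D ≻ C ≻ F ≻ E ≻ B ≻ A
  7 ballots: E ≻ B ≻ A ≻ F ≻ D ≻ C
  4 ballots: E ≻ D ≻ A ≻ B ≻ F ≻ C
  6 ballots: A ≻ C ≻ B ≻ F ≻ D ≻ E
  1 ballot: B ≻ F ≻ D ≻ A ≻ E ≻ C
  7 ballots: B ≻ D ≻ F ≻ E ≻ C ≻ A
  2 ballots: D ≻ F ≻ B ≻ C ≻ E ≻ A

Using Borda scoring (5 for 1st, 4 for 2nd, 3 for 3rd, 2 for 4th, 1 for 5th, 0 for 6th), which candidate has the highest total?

A: 1×0 + 7×0 + 7×3 + 4×3 + 6×5 + 1×2 + 7×0 + 2×0 = 65
B: 1×2 + 7×1 + 7×4 + 4×2 + 6×3 + 1×5 + 7×5 + 2×3 = 109
C: 1×1 + 7×4 + 7×0 + 4×0 + 6×4 + 1×0 + 7×1 + 2×2 = 64
D: 1×3 + 7×5 + 7×1 + 4×4 + 6×1 + 1×3 + 7×4 + 2×5 = 108
E: 1×5 + 7×2 + 7×5 + 4×5 + 6×0 + 1×1 + 7×2 + 2×1 = 91
F: 1×4 + 7×3 + 7×2 + 4×1 + 6×2 + 1×4 + 7×3 + 2×4 = 88

B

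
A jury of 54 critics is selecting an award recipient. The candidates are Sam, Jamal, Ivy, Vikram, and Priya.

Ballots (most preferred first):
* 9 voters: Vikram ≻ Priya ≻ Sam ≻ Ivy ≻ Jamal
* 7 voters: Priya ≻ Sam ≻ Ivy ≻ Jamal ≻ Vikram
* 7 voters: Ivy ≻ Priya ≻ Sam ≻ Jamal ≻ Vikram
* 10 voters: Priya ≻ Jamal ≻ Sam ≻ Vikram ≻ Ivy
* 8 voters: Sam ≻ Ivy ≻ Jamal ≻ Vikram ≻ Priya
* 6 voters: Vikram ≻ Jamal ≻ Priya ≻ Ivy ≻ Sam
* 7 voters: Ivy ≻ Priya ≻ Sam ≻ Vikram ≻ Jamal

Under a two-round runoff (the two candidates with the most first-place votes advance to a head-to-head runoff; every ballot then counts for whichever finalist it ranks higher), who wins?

Round 1 first-place votes: Sam 8, Jamal 0, Ivy 14, Vikram 15, Priya 17. Priya and Vikram advance.
Runoff: Priya is ranked above Vikram on 31 ballots, Vikram above Priya on 23.

Priya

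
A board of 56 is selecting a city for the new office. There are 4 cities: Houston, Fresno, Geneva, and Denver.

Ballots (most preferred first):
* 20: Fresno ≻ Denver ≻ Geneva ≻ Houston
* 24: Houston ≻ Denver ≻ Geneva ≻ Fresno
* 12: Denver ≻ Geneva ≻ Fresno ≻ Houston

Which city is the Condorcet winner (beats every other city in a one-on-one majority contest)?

Denver vs Houston: 32–24
Denver vs Fresno: 36–20
Denver vs Geneva: 56–0
Denver beats every other city.

Denver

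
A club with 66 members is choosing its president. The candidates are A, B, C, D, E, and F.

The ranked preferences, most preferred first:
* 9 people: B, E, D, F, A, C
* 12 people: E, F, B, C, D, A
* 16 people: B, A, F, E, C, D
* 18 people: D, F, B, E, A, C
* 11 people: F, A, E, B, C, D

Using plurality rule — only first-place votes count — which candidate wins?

First-place votes: A 0, B 25, C 0, D 18, E 12, F 11.

B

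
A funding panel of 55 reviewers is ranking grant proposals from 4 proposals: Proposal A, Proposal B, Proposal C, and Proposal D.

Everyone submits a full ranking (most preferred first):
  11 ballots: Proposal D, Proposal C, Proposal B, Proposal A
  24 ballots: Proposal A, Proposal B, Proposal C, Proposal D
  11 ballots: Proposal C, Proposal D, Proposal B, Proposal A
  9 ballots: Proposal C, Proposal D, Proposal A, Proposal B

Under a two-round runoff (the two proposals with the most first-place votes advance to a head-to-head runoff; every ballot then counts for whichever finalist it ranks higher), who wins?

Round 1 first-place votes: Proposal A 24, Proposal B 0, Proposal C 20, Proposal D 11. Proposal A and Proposal C advance.
Runoff: Proposal A is ranked above Proposal C on 24 ballots, Proposal C above Proposal A on 31.

Proposal C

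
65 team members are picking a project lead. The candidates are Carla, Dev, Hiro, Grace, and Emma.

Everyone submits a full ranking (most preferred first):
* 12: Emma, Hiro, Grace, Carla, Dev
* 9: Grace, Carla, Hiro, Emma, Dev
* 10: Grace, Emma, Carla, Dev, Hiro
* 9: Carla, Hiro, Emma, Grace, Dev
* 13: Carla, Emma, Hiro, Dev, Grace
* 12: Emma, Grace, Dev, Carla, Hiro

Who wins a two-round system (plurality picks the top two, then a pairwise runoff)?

Emma

Round 1 first-place votes: Carla 22, Dev 0, Hiro 0, Grace 19, Emma 24. Emma and Carla advance.
Runoff: Emma is ranked above Carla on 34 ballots, Carla above Emma on 31.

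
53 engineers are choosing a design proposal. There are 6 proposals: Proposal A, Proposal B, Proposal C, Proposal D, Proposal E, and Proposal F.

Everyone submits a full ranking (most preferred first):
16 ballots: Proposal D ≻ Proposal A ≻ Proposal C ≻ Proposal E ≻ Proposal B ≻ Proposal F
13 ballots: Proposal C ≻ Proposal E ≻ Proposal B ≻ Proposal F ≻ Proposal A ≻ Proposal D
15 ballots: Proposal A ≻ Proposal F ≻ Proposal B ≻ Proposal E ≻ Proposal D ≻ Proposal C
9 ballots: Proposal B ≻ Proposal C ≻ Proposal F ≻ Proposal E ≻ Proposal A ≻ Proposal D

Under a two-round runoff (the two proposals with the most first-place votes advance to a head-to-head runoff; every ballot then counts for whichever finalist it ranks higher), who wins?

Proposal A

Round 1 first-place votes: Proposal A 15, Proposal B 9, Proposal C 13, Proposal D 16, Proposal E 0, Proposal F 0. Proposal D and Proposal A advance.
Runoff: Proposal D is ranked above Proposal A on 16 ballots, Proposal A above Proposal D on 37.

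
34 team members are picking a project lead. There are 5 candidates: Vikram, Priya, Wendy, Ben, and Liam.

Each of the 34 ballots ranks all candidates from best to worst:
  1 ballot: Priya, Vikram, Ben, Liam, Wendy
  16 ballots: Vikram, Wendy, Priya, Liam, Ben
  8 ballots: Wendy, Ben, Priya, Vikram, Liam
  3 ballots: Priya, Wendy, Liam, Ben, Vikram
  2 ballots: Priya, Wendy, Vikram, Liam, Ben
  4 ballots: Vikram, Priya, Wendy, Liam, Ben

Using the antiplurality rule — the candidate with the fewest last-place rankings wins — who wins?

Priya

Last-place votes: Vikram 3, Priya 0, Wendy 1, Ben 22, Liam 8.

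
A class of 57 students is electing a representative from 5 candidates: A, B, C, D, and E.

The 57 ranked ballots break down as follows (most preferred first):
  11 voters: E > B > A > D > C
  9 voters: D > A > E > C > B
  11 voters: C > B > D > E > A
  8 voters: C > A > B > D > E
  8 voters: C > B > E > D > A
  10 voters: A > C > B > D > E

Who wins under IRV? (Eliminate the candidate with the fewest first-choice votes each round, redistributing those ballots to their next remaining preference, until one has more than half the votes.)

A

Round 1: A 10, B 0, C 27, D 9, E 11. B eliminated.
Round 2: A 10, C 27, D 9, E 11. D eliminated.
Round 3: A 19, C 27, E 11. E eliminated.
Round 4: A 30, C 27. A has a majority (≥29).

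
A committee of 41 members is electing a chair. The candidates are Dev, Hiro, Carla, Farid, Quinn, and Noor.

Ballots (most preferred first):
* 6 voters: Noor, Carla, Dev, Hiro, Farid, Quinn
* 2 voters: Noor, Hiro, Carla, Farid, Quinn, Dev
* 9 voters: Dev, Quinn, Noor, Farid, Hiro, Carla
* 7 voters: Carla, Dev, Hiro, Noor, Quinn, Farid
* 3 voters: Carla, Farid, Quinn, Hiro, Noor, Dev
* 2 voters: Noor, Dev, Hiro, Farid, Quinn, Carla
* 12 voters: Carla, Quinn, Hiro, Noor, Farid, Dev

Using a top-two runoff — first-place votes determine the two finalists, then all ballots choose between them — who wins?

Carla

Round 1 first-place votes: Dev 9, Hiro 0, Carla 22, Farid 0, Quinn 0, Noor 10. Carla and Noor advance.
Runoff: Carla is ranked above Noor on 22 ballots, Noor above Carla on 19.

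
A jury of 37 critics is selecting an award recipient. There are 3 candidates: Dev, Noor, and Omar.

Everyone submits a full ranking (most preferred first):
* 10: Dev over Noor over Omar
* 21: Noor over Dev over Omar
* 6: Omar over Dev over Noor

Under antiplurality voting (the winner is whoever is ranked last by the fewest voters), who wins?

Last-place votes: Dev 0, Noor 6, Omar 31.

Dev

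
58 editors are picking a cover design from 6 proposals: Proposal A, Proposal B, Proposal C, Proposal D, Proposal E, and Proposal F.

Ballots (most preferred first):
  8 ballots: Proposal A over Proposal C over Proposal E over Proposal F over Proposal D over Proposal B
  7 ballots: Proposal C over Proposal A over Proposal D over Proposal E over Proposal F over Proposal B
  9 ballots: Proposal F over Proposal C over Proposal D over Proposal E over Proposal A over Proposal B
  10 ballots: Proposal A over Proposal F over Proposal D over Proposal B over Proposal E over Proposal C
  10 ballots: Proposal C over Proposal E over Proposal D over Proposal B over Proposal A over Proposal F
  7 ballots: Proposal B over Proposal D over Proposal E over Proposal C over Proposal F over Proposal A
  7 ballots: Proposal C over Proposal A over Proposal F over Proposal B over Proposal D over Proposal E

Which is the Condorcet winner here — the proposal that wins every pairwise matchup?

Proposal C vs Proposal A: 40–18
Proposal C vs Proposal B: 41–17
Proposal C vs Proposal D: 41–17
Proposal C vs Proposal E: 41–17
Proposal C vs Proposal F: 39–19
Proposal C beats every other proposal.

Proposal C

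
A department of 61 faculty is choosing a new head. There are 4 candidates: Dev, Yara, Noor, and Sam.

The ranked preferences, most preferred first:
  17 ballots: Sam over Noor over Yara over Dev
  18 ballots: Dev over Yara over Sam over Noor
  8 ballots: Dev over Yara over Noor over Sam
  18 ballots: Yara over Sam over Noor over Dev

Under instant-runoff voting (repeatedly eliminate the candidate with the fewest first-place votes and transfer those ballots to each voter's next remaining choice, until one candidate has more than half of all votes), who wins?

Yara

Round 1: Dev 26, Yara 18, Noor 0, Sam 17. Noor eliminated.
Round 2: Dev 26, Yara 18, Sam 17. Sam eliminated.
Round 3: Dev 26, Yara 35. Yara has a majority (≥31).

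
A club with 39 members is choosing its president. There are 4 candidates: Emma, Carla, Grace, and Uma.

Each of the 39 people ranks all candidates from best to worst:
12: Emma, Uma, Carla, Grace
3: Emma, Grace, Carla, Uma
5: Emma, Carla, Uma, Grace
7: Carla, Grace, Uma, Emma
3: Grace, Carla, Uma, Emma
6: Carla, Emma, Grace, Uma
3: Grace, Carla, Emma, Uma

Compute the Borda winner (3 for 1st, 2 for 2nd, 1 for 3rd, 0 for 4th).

Emma: 12×3 + 3×3 + 5×3 + 7×0 + 3×0 + 6×2 + 3×1 = 75
Carla: 12×1 + 3×1 + 5×2 + 7×3 + 3×2 + 6×3 + 3×2 = 76
Grace: 12×0 + 3×2 + 5×0 + 7×2 + 3×3 + 6×1 + 3×3 = 44
Uma: 12×2 + 3×0 + 5×1 + 7×1 + 3×1 + 6×0 + 3×0 = 39

Carla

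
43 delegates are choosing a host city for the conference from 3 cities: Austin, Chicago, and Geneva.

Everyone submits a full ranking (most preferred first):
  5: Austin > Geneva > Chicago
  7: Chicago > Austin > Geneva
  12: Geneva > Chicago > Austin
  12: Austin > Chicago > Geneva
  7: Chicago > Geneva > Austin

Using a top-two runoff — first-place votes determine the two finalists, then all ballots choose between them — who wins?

Chicago

Round 1 first-place votes: Austin 17, Chicago 14, Geneva 12. Austin and Chicago advance.
Runoff: Austin is ranked above Chicago on 17 ballots, Chicago above Austin on 26.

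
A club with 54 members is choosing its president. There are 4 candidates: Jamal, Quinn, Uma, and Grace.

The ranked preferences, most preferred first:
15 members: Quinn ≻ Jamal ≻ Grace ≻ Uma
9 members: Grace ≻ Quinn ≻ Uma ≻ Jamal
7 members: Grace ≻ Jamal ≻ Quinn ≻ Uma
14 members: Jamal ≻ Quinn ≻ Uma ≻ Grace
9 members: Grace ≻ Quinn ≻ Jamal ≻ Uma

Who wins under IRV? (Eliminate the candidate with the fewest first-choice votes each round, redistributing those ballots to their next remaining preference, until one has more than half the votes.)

Quinn

Round 1: Jamal 14, Quinn 15, Uma 0, Grace 25. Uma eliminated.
Round 2: Jamal 14, Quinn 15, Grace 25. Jamal eliminated.
Round 3: Quinn 29, Grace 25. Quinn has a majority (≥28).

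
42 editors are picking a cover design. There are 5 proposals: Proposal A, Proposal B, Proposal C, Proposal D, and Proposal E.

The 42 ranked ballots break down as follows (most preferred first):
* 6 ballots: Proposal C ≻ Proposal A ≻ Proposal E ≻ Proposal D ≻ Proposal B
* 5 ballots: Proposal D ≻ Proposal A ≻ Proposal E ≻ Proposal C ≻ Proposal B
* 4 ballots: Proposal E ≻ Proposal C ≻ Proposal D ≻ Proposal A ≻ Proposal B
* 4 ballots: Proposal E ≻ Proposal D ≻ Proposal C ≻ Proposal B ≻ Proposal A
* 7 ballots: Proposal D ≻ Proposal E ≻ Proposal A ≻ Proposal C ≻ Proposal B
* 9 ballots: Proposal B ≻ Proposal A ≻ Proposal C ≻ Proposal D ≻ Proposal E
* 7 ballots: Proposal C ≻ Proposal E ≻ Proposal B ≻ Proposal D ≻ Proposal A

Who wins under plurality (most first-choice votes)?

Proposal C

First-place votes: Proposal A 0, Proposal B 9, Proposal C 13, Proposal D 12, Proposal E 8.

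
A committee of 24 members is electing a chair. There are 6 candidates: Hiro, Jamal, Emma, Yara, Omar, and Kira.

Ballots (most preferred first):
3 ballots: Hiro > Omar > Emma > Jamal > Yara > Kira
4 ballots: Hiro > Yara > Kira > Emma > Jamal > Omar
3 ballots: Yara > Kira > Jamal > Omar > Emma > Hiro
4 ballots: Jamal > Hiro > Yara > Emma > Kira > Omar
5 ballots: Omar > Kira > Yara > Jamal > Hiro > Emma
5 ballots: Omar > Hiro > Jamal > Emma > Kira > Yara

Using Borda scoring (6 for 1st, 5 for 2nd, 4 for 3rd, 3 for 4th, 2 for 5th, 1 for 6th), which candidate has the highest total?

Hiro: 3×6 + 4×6 + 3×1 + 4×5 + 5×2 + 5×5 = 100
Jamal: 3×3 + 4×2 + 3×4 + 4×6 + 5×3 + 5×4 = 88
Emma: 3×4 + 4×3 + 3×2 + 4×3 + 5×1 + 5×3 = 62
Yara: 3×2 + 4×5 + 3×6 + 4×4 + 5×4 + 5×1 = 85
Omar: 3×5 + 4×1 + 3×3 + 4×1 + 5×6 + 5×6 = 92
Kira: 3×1 + 4×4 + 3×5 + 4×2 + 5×5 + 5×2 = 77

Hiro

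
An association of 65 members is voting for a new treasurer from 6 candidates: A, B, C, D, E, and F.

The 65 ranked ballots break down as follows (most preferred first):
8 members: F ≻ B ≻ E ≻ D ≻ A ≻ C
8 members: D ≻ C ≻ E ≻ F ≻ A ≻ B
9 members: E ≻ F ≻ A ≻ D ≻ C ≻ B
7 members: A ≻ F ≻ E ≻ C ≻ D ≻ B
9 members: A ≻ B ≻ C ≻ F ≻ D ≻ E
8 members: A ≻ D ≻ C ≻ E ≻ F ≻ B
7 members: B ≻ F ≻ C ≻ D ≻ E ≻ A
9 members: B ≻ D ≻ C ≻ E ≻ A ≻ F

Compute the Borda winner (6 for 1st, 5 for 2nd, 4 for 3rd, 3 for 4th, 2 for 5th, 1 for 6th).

A: 8×2 + 8×2 + 9×4 + 7×6 + 9×6 + 8×6 + 7×1 + 9×2 = 237
B: 8×5 + 8×1 + 9×1 + 7×1 + 9×5 + 8×1 + 7×6 + 9×6 = 213
C: 8×1 + 8×5 + 9×2 + 7×3 + 9×4 + 8×4 + 7×4 + 9×4 = 219
D: 8×3 + 8×6 + 9×3 + 7×2 + 9×2 + 8×5 + 7×3 + 9×5 = 237
E: 8×4 + 8×4 + 9×6 + 7×4 + 9×1 + 8×3 + 7×2 + 9×3 = 220
F: 8×6 + 8×3 + 9×5 + 7×5 + 9×3 + 8×2 + 7×5 + 9×1 = 239

F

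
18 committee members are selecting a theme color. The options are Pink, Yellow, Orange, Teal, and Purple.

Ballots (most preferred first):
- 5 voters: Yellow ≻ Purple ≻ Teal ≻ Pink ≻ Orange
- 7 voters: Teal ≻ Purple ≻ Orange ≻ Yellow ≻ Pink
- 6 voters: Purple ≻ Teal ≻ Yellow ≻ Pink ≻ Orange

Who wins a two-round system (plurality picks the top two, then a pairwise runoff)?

Round 1 first-place votes: Pink 0, Yellow 5, Orange 0, Teal 7, Purple 6. Teal and Purple advance.
Runoff: Teal is ranked above Purple on 7 ballots, Purple above Teal on 11.

Purple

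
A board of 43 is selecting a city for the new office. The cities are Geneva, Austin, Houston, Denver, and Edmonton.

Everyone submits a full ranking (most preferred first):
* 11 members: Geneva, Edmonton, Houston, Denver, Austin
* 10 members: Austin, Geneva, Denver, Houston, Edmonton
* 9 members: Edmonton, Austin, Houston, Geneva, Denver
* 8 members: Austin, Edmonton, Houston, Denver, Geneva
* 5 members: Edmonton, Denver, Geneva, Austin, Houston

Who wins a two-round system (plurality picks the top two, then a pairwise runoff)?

Edmonton

Round 1 first-place votes: Geneva 11, Austin 18, Houston 0, Denver 0, Edmonton 14. Austin and Edmonton advance.
Runoff: Austin is ranked above Edmonton on 18 ballots, Edmonton above Austin on 25.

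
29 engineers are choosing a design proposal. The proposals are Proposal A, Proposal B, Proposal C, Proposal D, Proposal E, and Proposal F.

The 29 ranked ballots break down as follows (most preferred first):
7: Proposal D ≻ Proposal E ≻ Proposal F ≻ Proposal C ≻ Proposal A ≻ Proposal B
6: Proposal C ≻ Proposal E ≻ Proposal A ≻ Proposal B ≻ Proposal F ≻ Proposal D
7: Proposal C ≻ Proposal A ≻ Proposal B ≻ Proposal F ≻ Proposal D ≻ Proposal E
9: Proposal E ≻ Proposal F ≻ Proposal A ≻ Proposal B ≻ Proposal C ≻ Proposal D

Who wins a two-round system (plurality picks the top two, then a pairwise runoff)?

Round 1 first-place votes: Proposal A 0, Proposal B 0, Proposal C 13, Proposal D 7, Proposal E 9, Proposal F 0. Proposal C and Proposal E advance.
Runoff: Proposal C is ranked above Proposal E on 13 ballots, Proposal E above Proposal C on 16.

Proposal E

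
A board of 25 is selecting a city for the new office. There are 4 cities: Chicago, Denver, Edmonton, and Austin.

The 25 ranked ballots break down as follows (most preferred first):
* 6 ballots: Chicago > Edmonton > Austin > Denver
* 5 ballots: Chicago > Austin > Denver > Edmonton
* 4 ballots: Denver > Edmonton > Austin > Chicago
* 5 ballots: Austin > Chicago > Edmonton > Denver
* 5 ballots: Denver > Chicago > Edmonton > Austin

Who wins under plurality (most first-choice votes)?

First-place votes: Chicago 11, Denver 9, Edmonton 0, Austin 5.

Chicago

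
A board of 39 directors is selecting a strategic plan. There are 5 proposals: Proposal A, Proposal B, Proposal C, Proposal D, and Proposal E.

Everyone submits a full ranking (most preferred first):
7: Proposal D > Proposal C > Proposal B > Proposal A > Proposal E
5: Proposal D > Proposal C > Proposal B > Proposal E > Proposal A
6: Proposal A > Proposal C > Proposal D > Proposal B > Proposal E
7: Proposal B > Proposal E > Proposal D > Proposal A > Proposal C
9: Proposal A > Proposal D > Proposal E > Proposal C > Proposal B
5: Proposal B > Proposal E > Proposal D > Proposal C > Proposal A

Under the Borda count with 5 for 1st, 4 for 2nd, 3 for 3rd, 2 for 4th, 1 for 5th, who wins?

Proposal A: 7×2 + 5×1 + 6×5 + 7×2 + 9×5 + 5×1 = 113
Proposal B: 7×3 + 5×3 + 6×2 + 7×5 + 9×1 + 5×5 = 117
Proposal C: 7×4 + 5×4 + 6×4 + 7×1 + 9×2 + 5×2 = 107
Proposal D: 7×5 + 5×5 + 6×3 + 7×3 + 9×4 + 5×3 = 150
Proposal E: 7×1 + 5×2 + 6×1 + 7×4 + 9×3 + 5×4 = 98

Proposal D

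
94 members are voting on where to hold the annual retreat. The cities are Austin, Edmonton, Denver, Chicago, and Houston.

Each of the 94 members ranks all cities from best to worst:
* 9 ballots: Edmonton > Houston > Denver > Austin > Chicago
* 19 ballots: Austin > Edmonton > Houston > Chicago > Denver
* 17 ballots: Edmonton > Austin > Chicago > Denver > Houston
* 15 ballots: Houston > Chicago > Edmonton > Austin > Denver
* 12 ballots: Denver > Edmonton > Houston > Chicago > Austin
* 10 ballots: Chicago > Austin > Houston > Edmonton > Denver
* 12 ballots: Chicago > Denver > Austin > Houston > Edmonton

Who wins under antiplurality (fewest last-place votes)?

Last-place votes: Austin 12, Edmonton 12, Denver 44, Chicago 9, Houston 17.

Chicago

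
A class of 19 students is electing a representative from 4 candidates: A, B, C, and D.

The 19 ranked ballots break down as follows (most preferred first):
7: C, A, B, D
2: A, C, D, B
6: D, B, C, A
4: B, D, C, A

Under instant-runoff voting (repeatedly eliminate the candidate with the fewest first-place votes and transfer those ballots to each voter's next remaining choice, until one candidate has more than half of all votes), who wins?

D

Round 1: A 2, B 4, C 7, D 6. A eliminated.
Round 2: B 4, C 9, D 6. B eliminated.
Round 3: C 9, D 10. D has a majority (≥10).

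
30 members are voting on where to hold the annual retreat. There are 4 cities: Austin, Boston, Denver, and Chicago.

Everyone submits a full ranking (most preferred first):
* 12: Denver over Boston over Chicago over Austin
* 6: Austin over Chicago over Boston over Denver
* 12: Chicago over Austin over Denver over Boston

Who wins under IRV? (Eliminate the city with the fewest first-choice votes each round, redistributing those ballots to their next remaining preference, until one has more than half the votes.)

Chicago

Round 1: Austin 6, Boston 0, Denver 12, Chicago 12. Boston eliminated.
Round 2: Austin 6, Denver 12, Chicago 12. Austin eliminated.
Round 3: Denver 12, Chicago 18. Chicago has a majority (≥16).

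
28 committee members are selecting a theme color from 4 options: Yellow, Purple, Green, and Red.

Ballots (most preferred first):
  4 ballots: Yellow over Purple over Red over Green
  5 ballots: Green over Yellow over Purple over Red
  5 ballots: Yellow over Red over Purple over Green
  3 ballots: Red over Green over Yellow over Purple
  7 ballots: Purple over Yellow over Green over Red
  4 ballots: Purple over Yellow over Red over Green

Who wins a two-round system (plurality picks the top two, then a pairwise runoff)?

Yellow

Round 1 first-place votes: Yellow 9, Purple 11, Green 5, Red 3. Purple and Yellow advance.
Runoff: Purple is ranked above Yellow on 11 ballots, Yellow above Purple on 17.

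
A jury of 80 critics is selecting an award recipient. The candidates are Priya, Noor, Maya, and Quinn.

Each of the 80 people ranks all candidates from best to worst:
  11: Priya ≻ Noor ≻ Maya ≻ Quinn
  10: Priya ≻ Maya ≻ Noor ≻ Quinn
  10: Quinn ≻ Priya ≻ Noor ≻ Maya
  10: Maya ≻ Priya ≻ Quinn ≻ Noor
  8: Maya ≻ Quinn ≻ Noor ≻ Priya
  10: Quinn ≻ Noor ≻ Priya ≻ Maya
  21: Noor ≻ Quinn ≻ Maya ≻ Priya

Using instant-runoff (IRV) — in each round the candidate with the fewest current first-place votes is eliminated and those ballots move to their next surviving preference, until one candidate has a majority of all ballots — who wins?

Quinn

Round 1: Priya 21, Noor 21, Maya 18, Quinn 20. Maya eliminated.
Round 2: Priya 31, Noor 21, Quinn 28. Noor eliminated.
Round 3: Priya 31, Quinn 49. Quinn has a majority (≥41).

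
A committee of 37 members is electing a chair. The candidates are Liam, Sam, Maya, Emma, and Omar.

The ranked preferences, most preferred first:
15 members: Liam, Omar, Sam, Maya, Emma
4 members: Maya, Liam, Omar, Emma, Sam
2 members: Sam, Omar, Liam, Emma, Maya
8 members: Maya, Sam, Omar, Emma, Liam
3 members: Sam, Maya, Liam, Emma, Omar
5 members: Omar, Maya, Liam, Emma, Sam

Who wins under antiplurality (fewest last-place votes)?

Last-place votes: Liam 8, Sam 9, Maya 2, Emma 15, Omar 3.

Maya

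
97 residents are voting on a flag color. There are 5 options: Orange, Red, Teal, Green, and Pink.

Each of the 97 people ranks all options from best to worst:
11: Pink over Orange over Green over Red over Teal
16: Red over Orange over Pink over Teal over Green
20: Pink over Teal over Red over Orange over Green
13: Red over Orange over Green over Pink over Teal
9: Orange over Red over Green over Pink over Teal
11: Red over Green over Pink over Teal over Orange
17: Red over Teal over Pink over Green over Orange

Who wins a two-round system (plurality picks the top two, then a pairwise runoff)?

Round 1 first-place votes: Orange 9, Red 57, Teal 0, Green 0, Pink 31. Red and Pink advance.
Runoff: Red is ranked above Pink on 66 ballots, Pink above Red on 31.

Red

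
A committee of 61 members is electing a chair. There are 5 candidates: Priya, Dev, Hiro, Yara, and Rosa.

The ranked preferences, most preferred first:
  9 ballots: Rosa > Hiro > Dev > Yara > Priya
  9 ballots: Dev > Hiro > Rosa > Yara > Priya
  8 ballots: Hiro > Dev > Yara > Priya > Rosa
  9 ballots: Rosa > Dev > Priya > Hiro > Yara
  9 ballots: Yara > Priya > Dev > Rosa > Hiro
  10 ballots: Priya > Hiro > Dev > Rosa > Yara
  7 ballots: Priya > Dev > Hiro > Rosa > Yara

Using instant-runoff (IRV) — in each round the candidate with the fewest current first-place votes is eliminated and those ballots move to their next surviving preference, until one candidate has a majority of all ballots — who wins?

Round 1: Priya 17, Dev 9, Hiro 8, Yara 9, Rosa 18. Hiro eliminated.
Round 2: Priya 17, Dev 17, Yara 9, Rosa 18. Yara eliminated.
Round 3: Priya 26, Dev 17, Rosa 18. Dev eliminated.
Round 4: Priya 34, Rosa 27. Priya has a majority (≥31).

Priya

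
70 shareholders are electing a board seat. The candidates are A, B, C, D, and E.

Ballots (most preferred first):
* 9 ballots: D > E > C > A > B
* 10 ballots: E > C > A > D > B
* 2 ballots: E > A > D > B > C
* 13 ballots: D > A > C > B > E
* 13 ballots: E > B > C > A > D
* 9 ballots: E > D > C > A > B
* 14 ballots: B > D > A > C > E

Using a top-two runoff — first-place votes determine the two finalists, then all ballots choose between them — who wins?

Round 1 first-place votes: A 0, B 14, C 0, D 22, E 34. E and D advance.
Runoff: E is ranked above D on 34 ballots, D above E on 36.

D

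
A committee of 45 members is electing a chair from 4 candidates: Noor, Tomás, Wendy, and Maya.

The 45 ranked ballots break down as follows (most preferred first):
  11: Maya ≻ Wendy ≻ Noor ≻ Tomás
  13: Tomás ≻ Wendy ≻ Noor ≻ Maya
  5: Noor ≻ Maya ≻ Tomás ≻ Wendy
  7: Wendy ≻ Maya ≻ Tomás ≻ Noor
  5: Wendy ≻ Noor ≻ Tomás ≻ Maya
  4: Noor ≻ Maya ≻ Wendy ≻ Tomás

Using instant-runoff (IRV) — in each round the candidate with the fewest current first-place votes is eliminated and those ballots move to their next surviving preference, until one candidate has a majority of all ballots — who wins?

Maya

Round 1: Noor 9, Tomás 13, Wendy 12, Maya 11. Noor eliminated.
Round 2: Tomás 13, Wendy 12, Maya 20. Wendy eliminated.
Round 3: Tomás 18, Maya 27. Maya has a majority (≥23).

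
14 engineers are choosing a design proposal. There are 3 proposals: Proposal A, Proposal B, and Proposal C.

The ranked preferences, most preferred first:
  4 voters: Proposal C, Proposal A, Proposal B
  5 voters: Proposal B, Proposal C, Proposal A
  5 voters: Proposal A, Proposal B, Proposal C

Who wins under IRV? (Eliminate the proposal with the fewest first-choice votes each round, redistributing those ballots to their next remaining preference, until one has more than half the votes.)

Proposal A

Round 1: Proposal A 5, Proposal B 5, Proposal C 4. Proposal C eliminated.
Round 2: Proposal A 9, Proposal B 5. Proposal A has a majority (≥8).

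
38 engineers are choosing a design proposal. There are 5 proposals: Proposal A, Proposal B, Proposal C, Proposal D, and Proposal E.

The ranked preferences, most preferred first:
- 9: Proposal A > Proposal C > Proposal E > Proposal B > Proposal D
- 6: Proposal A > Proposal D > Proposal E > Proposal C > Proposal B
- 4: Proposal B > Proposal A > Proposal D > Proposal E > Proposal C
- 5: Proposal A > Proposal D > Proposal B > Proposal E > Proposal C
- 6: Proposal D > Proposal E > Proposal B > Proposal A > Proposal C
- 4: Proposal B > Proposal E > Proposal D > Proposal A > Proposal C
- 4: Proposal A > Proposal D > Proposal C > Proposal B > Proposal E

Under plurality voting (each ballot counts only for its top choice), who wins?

First-place votes: Proposal A 24, Proposal B 8, Proposal C 0, Proposal D 6, Proposal E 0.

Proposal A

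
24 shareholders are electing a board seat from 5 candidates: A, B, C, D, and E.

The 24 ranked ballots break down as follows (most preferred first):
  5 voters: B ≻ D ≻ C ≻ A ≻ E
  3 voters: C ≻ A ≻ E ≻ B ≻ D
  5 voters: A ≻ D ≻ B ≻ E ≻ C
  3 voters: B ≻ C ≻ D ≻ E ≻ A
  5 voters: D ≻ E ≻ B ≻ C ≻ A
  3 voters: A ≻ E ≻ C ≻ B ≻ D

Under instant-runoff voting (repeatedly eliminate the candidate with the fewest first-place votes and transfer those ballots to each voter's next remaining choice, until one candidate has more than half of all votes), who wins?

Round 1: A 8, B 8, C 3, D 5, E 0. E eliminated.
Round 2: A 8, B 8, C 3, D 5. C eliminated.
Round 3: A 11, B 8, D 5. D eliminated.
Round 4: A 11, B 13. B has a majority (≥13).

B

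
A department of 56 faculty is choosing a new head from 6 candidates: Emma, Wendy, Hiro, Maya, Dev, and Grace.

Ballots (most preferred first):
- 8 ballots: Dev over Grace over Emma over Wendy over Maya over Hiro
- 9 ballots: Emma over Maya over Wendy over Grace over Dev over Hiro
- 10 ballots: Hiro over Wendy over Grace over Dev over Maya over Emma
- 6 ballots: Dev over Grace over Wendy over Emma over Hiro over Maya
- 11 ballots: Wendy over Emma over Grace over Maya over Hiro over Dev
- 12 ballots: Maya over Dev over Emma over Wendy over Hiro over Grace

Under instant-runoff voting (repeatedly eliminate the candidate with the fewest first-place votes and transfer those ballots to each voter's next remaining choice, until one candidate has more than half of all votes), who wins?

Wendy

Round 1: Emma 9, Wendy 11, Hiro 10, Maya 12, Dev 14, Grace 0. Grace eliminated.
Round 2: Emma 9, Wendy 11, Hiro 10, Maya 12, Dev 14. Emma eliminated.
Round 3: Wendy 11, Hiro 10, Maya 21, Dev 14. Hiro eliminated.
Round 4: Wendy 21, Maya 21, Dev 14. Dev eliminated.
Round 5: Wendy 35, Maya 21. Wendy has a majority (≥29).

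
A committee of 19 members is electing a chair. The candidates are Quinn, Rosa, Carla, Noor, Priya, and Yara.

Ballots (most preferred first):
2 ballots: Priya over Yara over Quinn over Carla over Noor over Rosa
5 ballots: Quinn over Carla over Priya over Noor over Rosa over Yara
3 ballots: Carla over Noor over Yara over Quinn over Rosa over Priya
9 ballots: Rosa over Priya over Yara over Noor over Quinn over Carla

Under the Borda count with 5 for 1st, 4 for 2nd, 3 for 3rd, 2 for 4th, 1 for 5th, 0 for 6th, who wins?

Quinn: 2×3 + 5×5 + 3×2 + 9×1 = 46
Rosa: 2×0 + 5×1 + 3×1 + 9×5 = 53
Carla: 2×2 + 5×4 + 3×5 + 9×0 = 39
Noor: 2×1 + 5×2 + 3×4 + 9×2 = 42
Priya: 2×5 + 5×3 + 3×0 + 9×4 = 61
Yara: 2×4 + 5×0 + 3×3 + 9×3 = 44

Priya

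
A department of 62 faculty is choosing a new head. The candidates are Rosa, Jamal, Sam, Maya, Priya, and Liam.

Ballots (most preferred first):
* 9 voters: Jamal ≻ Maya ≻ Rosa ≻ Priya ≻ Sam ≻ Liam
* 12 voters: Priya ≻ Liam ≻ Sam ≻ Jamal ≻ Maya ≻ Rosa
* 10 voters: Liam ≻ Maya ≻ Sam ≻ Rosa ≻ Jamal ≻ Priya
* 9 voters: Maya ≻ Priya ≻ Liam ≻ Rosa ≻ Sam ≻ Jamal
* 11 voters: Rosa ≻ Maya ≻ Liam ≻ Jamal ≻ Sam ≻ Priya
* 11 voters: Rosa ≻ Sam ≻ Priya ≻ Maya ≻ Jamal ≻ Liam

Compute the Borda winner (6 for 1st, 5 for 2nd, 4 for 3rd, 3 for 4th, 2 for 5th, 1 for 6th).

Rosa: 9×4 + 12×1 + 10×3 + 9×3 + 11×6 + 11×6 = 237
Jamal: 9×6 + 12×3 + 10×2 + 9×1 + 11×3 + 11×2 = 174
Sam: 9×2 + 12×4 + 10×4 + 9×2 + 11×2 + 11×5 = 201
Maya: 9×5 + 12×2 + 10×5 + 9×6 + 11×5 + 11×3 = 261
Priya: 9×3 + 12×6 + 10×1 + 9×5 + 11×1 + 11×4 = 209
Liam: 9×1 + 12×5 + 10×6 + 9×4 + 11×4 + 11×1 = 220

Maya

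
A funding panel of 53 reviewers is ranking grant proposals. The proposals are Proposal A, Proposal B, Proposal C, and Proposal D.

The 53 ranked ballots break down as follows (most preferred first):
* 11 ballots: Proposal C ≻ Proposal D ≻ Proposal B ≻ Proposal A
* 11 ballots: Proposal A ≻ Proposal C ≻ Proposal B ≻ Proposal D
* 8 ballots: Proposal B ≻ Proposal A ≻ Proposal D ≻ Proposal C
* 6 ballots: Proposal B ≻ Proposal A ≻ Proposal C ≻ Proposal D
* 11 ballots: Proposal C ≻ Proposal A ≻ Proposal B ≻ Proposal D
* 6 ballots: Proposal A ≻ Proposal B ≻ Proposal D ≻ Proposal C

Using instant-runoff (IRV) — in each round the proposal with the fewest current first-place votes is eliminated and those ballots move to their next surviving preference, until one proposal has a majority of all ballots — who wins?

Proposal A

Round 1: Proposal A 17, Proposal B 14, Proposal C 22, Proposal D 0. Proposal D eliminated.
Round 2: Proposal A 17, Proposal B 14, Proposal C 22. Proposal B eliminated.
Round 3: Proposal A 31, Proposal C 22. Proposal A has a majority (≥27).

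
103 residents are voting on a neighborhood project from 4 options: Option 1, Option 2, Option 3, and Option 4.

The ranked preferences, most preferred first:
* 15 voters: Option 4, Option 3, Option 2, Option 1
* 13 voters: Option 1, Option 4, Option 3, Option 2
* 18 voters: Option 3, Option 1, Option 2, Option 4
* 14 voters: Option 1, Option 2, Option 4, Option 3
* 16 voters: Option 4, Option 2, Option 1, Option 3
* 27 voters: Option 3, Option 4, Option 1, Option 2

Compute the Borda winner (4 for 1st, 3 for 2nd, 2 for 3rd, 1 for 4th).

Option 4

Option 1: 15×1 + 13×4 + 18×3 + 14×4 + 16×2 + 27×2 = 263
Option 2: 15×2 + 13×1 + 18×2 + 14×3 + 16×3 + 27×1 = 196
Option 3: 15×3 + 13×2 + 18×4 + 14×1 + 16×1 + 27×4 = 281
Option 4: 15×4 + 13×3 + 18×1 + 14×2 + 16×4 + 27×3 = 290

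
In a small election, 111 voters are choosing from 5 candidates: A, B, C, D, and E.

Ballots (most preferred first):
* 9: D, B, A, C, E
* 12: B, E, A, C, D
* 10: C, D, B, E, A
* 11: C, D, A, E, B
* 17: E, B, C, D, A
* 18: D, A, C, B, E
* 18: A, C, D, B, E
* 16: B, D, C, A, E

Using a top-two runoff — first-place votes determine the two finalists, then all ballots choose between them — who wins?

Round 1 first-place votes: A 18, B 28, C 21, D 27, E 17. B and D advance.
Runoff: B is ranked above D on 45 ballots, D above B on 66.

D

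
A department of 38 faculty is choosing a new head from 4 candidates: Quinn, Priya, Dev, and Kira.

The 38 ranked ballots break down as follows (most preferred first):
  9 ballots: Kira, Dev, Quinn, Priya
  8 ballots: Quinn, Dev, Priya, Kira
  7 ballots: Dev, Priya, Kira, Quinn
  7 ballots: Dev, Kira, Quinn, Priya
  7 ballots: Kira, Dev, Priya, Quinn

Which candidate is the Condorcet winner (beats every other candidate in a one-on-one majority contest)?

Dev

Dev vs Quinn: 30–8
Dev vs Priya: 38–0
Dev vs Kira: 22–16
Dev beats every other candidate.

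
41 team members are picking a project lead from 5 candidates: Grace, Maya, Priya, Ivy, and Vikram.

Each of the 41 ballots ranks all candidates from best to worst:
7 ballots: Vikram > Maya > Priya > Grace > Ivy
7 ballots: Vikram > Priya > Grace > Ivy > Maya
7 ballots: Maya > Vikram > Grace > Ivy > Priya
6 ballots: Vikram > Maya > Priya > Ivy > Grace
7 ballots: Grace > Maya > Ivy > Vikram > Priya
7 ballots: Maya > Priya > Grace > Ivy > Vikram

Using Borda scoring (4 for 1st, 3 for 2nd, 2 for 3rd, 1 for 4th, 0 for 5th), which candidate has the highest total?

Grace: 7×1 + 7×2 + 7×2 + 6×0 + 7×4 + 7×2 = 77
Maya: 7×3 + 7×0 + 7×4 + 6×3 + 7×3 + 7×4 = 116
Priya: 7×2 + 7×3 + 7×0 + 6×2 + 7×0 + 7×3 = 68
Ivy: 7×0 + 7×1 + 7×1 + 6×1 + 7×2 + 7×1 = 41
Vikram: 7×4 + 7×4 + 7×3 + 6×4 + 7×1 + 7×0 = 108

Maya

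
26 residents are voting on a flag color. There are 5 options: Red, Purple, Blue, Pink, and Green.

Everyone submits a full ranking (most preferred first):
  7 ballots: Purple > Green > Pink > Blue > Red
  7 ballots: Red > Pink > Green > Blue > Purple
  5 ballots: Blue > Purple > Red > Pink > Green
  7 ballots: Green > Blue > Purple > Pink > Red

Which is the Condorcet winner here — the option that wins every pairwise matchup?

Green vs Red: 14–12
Green vs Purple: 14–12
Green vs Blue: 21–5
Green vs Pink: 14–12
Green beats every other option.

Green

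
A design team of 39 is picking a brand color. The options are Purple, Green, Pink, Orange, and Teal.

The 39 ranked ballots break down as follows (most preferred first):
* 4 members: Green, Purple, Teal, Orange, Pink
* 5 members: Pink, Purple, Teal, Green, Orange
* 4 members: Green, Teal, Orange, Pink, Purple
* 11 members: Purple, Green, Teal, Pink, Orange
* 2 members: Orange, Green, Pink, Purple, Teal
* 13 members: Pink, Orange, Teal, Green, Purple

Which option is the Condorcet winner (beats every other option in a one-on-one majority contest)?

Green

Green vs Purple: 23–16
Green vs Pink: 21–18
Green vs Orange: 24–15
Green vs Teal: 21–18
Green beats every other option.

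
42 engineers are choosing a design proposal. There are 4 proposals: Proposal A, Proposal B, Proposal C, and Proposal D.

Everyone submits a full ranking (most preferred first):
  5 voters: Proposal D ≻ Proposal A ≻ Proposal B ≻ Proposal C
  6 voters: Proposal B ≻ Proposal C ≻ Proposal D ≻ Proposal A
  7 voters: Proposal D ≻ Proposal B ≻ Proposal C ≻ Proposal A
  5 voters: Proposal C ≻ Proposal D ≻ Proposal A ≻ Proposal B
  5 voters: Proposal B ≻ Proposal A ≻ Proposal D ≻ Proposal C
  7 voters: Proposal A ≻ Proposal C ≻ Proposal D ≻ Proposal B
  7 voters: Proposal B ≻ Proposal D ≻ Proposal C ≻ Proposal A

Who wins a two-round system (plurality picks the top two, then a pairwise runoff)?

Round 1 first-place votes: Proposal A 7, Proposal B 18, Proposal C 5, Proposal D 12. Proposal B and Proposal D advance.
Runoff: Proposal B is ranked above Proposal D on 18 ballots, Proposal D above Proposal B on 24.

Proposal D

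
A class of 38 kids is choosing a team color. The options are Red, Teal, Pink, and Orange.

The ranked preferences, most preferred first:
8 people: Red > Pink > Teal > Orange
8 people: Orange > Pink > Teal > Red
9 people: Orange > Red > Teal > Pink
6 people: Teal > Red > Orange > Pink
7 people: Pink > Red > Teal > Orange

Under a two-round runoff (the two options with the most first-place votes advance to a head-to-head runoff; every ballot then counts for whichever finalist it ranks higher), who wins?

Round 1 first-place votes: Red 8, Teal 6, Pink 7, Orange 17. Orange and Red advance.
Runoff: Orange is ranked above Red on 17 ballots, Red above Orange on 21.

Red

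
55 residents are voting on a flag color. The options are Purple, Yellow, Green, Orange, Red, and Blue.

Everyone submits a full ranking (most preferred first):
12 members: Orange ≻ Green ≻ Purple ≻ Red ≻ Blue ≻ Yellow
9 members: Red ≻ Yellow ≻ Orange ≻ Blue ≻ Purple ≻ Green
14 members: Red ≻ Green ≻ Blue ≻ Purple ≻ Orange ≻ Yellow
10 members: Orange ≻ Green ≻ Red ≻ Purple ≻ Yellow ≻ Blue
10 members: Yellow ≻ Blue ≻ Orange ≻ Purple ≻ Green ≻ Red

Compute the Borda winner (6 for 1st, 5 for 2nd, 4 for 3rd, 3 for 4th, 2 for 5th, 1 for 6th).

Purple: 12×4 + 9×2 + 14×3 + 10×3 + 10×3 = 168
Yellow: 12×1 + 9×5 + 14×1 + 10×2 + 10×6 = 151
Green: 12×5 + 9×1 + 14×5 + 10×5 + 10×2 = 209
Orange: 12×6 + 9×4 + 14×2 + 10×6 + 10×4 = 236
Red: 12×3 + 9×6 + 14×6 + 10×4 + 10×1 = 224
Blue: 12×2 + 9×3 + 14×4 + 10×1 + 10×5 = 167

Orange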